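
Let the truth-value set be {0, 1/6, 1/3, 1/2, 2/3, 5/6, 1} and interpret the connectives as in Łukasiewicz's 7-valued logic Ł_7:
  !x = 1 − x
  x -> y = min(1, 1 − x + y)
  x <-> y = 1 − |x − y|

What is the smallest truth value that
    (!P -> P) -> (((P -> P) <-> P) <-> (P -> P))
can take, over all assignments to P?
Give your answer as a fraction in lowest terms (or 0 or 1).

Take P = 1/2:
!P = !1/2 = 1/2
!P -> P = 1/2 -> 1/2 = 1
P -> P = 1/2 -> 1/2 = 1
(P -> P) <-> P = 1 <-> 1/2 = 1/2
P -> P = 1/2 -> 1/2 = 1
((P -> P) <-> P) <-> (P -> P) = 1/2 <-> 1 = 1/2
(!P -> P) -> (((P -> P) <-> P) <-> (P -> P)) = 1 -> 1/2 = 1/2
No assignment yields a value below 1/2, so this is the minimum.

1/2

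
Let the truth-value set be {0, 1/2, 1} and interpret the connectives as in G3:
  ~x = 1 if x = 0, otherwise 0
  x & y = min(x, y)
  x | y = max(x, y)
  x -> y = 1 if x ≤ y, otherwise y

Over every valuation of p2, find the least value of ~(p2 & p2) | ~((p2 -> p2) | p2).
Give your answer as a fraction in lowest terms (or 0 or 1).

0

Take p2 = 1/2:
p2 & p2 = 1/2 & 1/2 = 1/2
~(p2 & p2) = ~1/2 = 0
p2 -> p2 = 1/2 -> 1/2 = 1
(p2 -> p2) | p2 = 1 | 1/2 = 1
~((p2 -> p2) | p2) = ~1 = 0
~(p2 & p2) | ~((p2 -> p2) | p2) = 0 | 0 = 0
No assignment yields a value below 0, so this is the minimum.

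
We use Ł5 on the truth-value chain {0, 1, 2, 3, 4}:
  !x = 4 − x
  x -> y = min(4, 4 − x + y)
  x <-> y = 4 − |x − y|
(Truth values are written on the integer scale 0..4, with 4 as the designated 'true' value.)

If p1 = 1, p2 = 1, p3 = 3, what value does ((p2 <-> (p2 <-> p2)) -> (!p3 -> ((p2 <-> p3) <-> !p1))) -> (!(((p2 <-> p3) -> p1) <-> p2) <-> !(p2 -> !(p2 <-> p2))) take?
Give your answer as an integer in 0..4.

p2 <-> p2 = 1 <-> 1 = 4
p2 <-> (p2 <-> p2) = 1 <-> 4 = 1
!p3 = !3 = 1
p2 <-> p3 = 1 <-> 3 = 2
!p1 = !1 = 3
(p2 <-> p3) <-> !p1 = 2 <-> 3 = 3
!p3 -> ((p2 <-> p3) <-> !p1) = 1 -> 3 = 4
(p2 <-> (p2 <-> p2)) -> (!p3 -> ((p2 <-> p3) <-> !p1)) = 1 -> 4 = 4
p2 <-> p3 = 1 <-> 3 = 2
(p2 <-> p3) -> p1 = 2 -> 1 = 3
((p2 <-> p3) -> p1) <-> p2 = 3 <-> 1 = 2
!(((p2 <-> p3) -> p1) <-> p2) = !2 = 2
p2 <-> p2 = 1 <-> 1 = 4
!(p2 <-> p2) = !4 = 0
p2 -> !(p2 <-> p2) = 1 -> 0 = 3
!(p2 -> !(p2 <-> p2)) = !3 = 1
!(((p2 <-> p3) -> p1) <-> p2) <-> !(p2 -> !(p2 <-> p2)) = 2 <-> 1 = 3
((p2 <-> (p2 <-> p2)) -> (!p3 -> ((p2 <-> p3) <-> !p1))) -> (!(((p2 <-> p3) -> p1) <-> p2) <-> !(p2 -> !(p2 <-> p2))) = 4 -> 3 = 3

3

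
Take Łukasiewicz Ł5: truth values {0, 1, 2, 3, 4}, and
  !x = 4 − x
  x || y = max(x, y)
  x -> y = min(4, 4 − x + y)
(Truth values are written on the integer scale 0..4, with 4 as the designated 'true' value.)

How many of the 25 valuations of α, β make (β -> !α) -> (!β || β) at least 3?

value 4: 15 assignments (counts)
value 3: 7 assignments (counts)
value 2: 3 assignments
So 22 of the 25 assignments meet the threshold.

22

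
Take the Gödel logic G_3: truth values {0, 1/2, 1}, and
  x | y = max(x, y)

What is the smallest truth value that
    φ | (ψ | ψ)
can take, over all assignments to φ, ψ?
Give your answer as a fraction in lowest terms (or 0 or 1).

Take φ = 0, ψ = 0:
ψ | ψ = 0 | 0 = 0
φ | (ψ | ψ) = 0 | 0 = 0
No assignment yields a value below 0, so this is the minimum.

0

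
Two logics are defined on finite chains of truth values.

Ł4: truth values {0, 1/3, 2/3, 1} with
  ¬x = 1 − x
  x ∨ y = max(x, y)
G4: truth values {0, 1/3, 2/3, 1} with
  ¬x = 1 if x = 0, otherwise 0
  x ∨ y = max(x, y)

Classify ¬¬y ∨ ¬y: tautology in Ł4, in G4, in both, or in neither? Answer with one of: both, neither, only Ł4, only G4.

only G4

In Ł4: at y = 1/3 the value is 2/3 — not a tautology.
In G4: every assignment gives 1 — tautology.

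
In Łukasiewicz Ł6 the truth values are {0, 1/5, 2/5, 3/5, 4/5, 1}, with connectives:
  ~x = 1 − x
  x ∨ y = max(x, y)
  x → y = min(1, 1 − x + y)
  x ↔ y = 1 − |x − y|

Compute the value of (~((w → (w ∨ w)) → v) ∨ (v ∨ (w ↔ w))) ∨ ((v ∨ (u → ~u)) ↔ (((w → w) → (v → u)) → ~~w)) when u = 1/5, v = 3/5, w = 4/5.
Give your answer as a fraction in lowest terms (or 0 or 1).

w ∨ w = 4/5 ∨ 4/5 = 4/5
w → (w ∨ w) = 4/5 → 4/5 = 1
(w → (w ∨ w)) → v = 1 → 3/5 = 3/5
~((w → (w ∨ w)) → v) = ~3/5 = 2/5
w ↔ w = 4/5 ↔ 4/5 = 1
v ∨ (w ↔ w) = 3/5 ∨ 1 = 1
~((w → (w ∨ w)) → v) ∨ (v ∨ (w ↔ w)) = 2/5 ∨ 1 = 1
~u = ~1/5 = 4/5
u → ~u = 1/5 → 4/5 = 1
v ∨ (u → ~u) = 3/5 ∨ 1 = 1
w → w = 4/5 → 4/5 = 1
v → u = 3/5 → 1/5 = 3/5
(w → w) → (v → u) = 1 → 3/5 = 3/5
~w = ~4/5 = 1/5
~~w = ~1/5 = 4/5
((w → w) → (v → u)) → ~~w = 3/5 → 4/5 = 1
(v ∨ (u → ~u)) ↔ (((w → w) → (v → u)) → ~~w) = 1 ↔ 1 = 1
(~((w → (w ∨ w)) → v) ∨ (v ∨ (w ↔ w))) ∨ ((v ∨ (u → ~u)) ↔ (((w → w) → (v → u)) → ~~w)) = 1 ∨ 1 = 1

1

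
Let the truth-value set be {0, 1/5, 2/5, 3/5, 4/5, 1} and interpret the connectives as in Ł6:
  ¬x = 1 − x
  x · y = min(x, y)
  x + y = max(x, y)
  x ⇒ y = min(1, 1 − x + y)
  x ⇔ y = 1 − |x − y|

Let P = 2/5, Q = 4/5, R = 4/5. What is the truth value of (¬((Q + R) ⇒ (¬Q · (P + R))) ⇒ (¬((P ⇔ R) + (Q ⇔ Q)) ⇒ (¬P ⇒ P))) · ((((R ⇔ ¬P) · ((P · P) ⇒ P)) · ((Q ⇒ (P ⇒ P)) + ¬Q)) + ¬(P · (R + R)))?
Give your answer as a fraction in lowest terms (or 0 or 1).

Q + R = 4/5 + 4/5 = 4/5
¬Q = ¬4/5 = 1/5
P + R = 2/5 + 4/5 = 4/5
¬Q · (P + R) = 1/5 · 4/5 = 1/5
(Q + R) ⇒ (¬Q · (P + R)) = 4/5 ⇒ 1/5 = 2/5
¬((Q + R) ⇒ (¬Q · (P + R))) = ¬2/5 = 3/5
P ⇔ R = 2/5 ⇔ 4/5 = 3/5
Q ⇔ Q = 4/5 ⇔ 4/5 = 1
(P ⇔ R) + (Q ⇔ Q) = 3/5 + 1 = 1
¬((P ⇔ R) + (Q ⇔ Q)) = ¬1 = 0
¬P = ¬2/5 = 3/5
¬P ⇒ P = 3/5 ⇒ 2/5 = 4/5
¬((P ⇔ R) + (Q ⇔ Q)) ⇒ (¬P ⇒ P) = 0 ⇒ 4/5 = 1
¬((Q + R) ⇒ (¬Q · (P + R))) ⇒ (¬((P ⇔ R) + (Q ⇔ Q)) ⇒ (¬P ⇒ P)) = 3/5 ⇒ 1 = 1
¬P = ¬2/5 = 3/5
R ⇔ ¬P = 4/5 ⇔ 3/5 = 4/5
P · P = 2/5 · 2/5 = 2/5
(P · P) ⇒ P = 2/5 ⇒ 2/5 = 1
(R ⇔ ¬P) · ((P · P) ⇒ P) = 4/5 · 1 = 4/5
P ⇒ P = 2/5 ⇒ 2/5 = 1
Q ⇒ (P ⇒ P) = 4/5 ⇒ 1 = 1
¬Q = ¬4/5 = 1/5
(Q ⇒ (P ⇒ P)) + ¬Q = 1 + 1/5 = 1
((R ⇔ ¬P) · ((P · P) ⇒ P)) · ((Q ⇒ (P ⇒ P)) + ¬Q) = 4/5 · 1 = 4/5
R + R = 4/5 + 4/5 = 4/5
P · (R + R) = 2/5 · 4/5 = 2/5
¬(P · (R + R)) = ¬2/5 = 3/5
(((R ⇔ ¬P) · ((P · P) ⇒ P)) · ((Q ⇒ (P ⇒ P)) + ¬Q)) + ¬(P · (R + R)) = 4/5 + 3/5 = 4/5
(¬((Q + R) ⇒ (¬Q · (P + R))) ⇒ (¬((P ⇔ R) + (Q ⇔ Q)) ⇒ (¬P ⇒ P))) · ((((R ⇔ ¬P) · ((P · P) ⇒ P)) · ((Q ⇒ (P ⇒ P)) + ¬Q)) + ¬(P · (R + R))) = 1 · 4/5 = 4/5

4/5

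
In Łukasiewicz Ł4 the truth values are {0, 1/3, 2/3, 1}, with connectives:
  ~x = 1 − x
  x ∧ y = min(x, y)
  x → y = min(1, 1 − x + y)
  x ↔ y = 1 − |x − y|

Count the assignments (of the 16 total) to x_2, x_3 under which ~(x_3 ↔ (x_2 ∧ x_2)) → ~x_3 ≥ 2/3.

14

x_2 = 0, x_3 = 0 ↦ 1  ≥
x_2 = 0, x_3 = 1/3 ↦ 1  ≥
x_2 = 0, x_3 = 2/3 ↦ 2/3  ≥
x_2 = 0, x_3 = 1 ↦ 0  <
x_2 = 1/3, x_3 = 0 ↦ 1  ≥
x_2 = 1/3, x_3 = 1/3 ↦ 1  ≥
x_2 = 1/3, x_3 = 2/3 ↦ 1  ≥
x_2 = 1/3, x_3 = 1 ↦ 1/3  <
x_2 = 2/3, x_3 = 0 ↦ 1  ≥
x_2 = 2/3, x_3 = 1/3 ↦ 1  ≥
x_2 = 2/3, x_3 = 2/3 ↦ 1  ≥
x_2 = 2/3, x_3 = 1 ↦ 2/3  ≥
x_2 = 1, x_3 = 0 ↦ 1  ≥
x_2 = 1, x_3 = 1/3 ↦ 1  ≥
x_2 = 1, x_3 = 2/3 ↦ 1  ≥
x_2 = 1, x_3 = 1 ↦ 1  ≥
So 14 of the 16 assignments meet the threshold.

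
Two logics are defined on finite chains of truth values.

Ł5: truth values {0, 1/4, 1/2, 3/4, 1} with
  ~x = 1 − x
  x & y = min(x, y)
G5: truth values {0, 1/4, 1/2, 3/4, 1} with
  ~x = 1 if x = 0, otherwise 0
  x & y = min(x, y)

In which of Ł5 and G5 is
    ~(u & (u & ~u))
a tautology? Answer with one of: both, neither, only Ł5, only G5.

only G5

In Ł5: at u = 1/4 the value is 3/4 — not a tautology.
In G5: every assignment gives 1 — tautology.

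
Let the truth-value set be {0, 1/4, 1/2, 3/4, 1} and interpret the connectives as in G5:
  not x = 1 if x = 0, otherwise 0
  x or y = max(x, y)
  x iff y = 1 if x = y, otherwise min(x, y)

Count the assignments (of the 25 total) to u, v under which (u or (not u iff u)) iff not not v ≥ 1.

5

value 1: 5 assignments (counts)
value 3/4: 4 assignments
value 1/2: 4 assignments
value 1/4: 4 assignments
value 0: 8 assignments
So 5 of the 25 assignments meet the threshold.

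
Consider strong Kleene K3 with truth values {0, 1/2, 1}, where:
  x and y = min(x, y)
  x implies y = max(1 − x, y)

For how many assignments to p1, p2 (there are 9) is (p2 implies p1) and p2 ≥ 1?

p1 = 0, p2 = 0 ↦ 0  <
p1 = 0, p2 = 1/2 ↦ 1/2  <
p1 = 0, p2 = 1 ↦ 0  <
p1 = 1/2, p2 = 0 ↦ 0  <
p1 = 1/2, p2 = 1/2 ↦ 1/2  <
p1 = 1/2, p2 = 1 ↦ 1/2  <
p1 = 1, p2 = 0 ↦ 0  <
p1 = 1, p2 = 1/2 ↦ 1/2  <
p1 = 1, p2 = 1 ↦ 1  ≥
So 1 of the 9 assignments meets the threshold.

1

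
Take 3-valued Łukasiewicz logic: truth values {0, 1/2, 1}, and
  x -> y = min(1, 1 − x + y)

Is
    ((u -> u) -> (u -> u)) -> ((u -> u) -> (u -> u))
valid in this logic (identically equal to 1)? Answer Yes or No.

Yes

u = 0 ↦ 1
u = 1/2 ↦ 1
u = 1 ↦ 1
Every assignment gives a value ≥ 1.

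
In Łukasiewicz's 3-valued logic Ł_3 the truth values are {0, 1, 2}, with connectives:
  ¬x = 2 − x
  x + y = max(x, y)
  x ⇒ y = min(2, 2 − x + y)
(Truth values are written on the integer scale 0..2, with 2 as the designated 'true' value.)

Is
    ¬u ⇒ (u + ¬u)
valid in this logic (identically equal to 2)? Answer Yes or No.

u = 0 ↦ 2
u = 1 ↦ 2
u = 2 ↦ 2
Every assignment gives a value ≥ 2.

Yes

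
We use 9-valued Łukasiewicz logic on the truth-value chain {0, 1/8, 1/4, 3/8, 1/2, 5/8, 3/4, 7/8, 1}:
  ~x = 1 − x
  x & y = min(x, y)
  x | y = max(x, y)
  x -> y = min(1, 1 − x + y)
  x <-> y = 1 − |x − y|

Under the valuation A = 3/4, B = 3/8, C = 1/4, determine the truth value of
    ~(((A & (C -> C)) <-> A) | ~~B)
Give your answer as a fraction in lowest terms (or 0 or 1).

C -> C = 1/4 -> 1/4 = 1
A & (C -> C) = 3/4 & 1 = 3/4
(A & (C -> C)) <-> A = 3/4 <-> 3/4 = 1
~B = ~3/8 = 5/8
~~B = ~5/8 = 3/8
((A & (C -> C)) <-> A) | ~~B = 1 | 3/8 = 1
~(((A & (C -> C)) <-> A) | ~~B) = ~1 = 0

0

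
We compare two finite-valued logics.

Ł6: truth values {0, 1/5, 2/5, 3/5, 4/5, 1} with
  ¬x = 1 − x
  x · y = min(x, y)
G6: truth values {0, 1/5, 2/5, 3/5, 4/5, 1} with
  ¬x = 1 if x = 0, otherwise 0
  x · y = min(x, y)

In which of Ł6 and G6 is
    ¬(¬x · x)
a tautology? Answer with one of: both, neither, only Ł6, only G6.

only G6

In Ł6: at x = 1/5 the value is 4/5 — not a tautology.
In G6: every assignment gives 1 — tautology.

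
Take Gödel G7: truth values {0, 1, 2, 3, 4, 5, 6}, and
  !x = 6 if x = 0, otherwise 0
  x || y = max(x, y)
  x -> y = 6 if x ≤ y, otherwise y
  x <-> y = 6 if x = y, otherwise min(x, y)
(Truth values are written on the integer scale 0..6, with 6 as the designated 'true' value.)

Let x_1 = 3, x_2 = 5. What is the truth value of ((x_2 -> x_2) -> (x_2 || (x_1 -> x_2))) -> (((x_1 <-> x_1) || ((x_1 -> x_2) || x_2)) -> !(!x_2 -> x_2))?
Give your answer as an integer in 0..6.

0

x_2 -> x_2 = 5 -> 5 = 6
x_1 -> x_2 = 3 -> 5 = 6
x_2 || (x_1 -> x_2) = 5 || 6 = 6
(x_2 -> x_2) -> (x_2 || (x_1 -> x_2)) = 6 -> 6 = 6
x_1 <-> x_1 = 3 <-> 3 = 6
x_1 -> x_2 = 3 -> 5 = 6
(x_1 -> x_2) || x_2 = 6 || 5 = 6
(x_1 <-> x_1) || ((x_1 -> x_2) || x_2) = 6 || 6 = 6
!x_2 = !5 = 0
!x_2 -> x_2 = 0 -> 5 = 6
!(!x_2 -> x_2) = !6 = 0
((x_1 <-> x_1) || ((x_1 -> x_2) || x_2)) -> !(!x_2 -> x_2) = 6 -> 0 = 0
((x_2 -> x_2) -> (x_2 || (x_1 -> x_2))) -> (((x_1 <-> x_1) || ((x_1 -> x_2) || x_2)) -> !(!x_2 -> x_2)) = 6 -> 0 = 0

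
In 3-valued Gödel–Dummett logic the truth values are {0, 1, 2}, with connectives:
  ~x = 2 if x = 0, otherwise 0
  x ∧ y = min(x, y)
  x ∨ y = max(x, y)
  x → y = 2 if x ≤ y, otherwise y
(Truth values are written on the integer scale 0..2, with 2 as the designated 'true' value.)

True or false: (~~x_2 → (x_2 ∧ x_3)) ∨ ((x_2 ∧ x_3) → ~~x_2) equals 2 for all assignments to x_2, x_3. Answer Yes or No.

x_2 = 0, x_3 = 0 ↦ 2
x_2 = 0, x_3 = 1 ↦ 2
x_2 = 0, x_3 = 2 ↦ 2
x_2 = 1, x_3 = 0 ↦ 2
x_2 = 1, x_3 = 1 ↦ 2
x_2 = 1, x_3 = 2 ↦ 2
x_2 = 2, x_3 = 0 ↦ 2
x_2 = 2, x_3 = 1 ↦ 2
x_2 = 2, x_3 = 2 ↦ 2
Every assignment gives a value ≥ 2.

Yes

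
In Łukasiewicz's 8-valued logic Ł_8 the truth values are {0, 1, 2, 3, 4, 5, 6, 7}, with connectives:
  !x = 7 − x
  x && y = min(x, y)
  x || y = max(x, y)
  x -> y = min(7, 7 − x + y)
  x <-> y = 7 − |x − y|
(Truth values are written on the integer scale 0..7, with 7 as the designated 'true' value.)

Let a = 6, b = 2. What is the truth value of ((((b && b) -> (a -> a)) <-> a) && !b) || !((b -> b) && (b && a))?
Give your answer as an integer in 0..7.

b && b = 2 && 2 = 2
a -> a = 6 -> 6 = 7
(b && b) -> (a -> a) = 2 -> 7 = 7
((b && b) -> (a -> a)) <-> a = 7 <-> 6 = 6
!b = !2 = 5
(((b && b) -> (a -> a)) <-> a) && !b = 6 && 5 = 5
b -> b = 2 -> 2 = 7
b && a = 2 && 6 = 2
(b -> b) && (b && a) = 7 && 2 = 2
!((b -> b) && (b && a)) = !2 = 5
((((b && b) -> (a -> a)) <-> a) && !b) || !((b -> b) && (b && a)) = 5 || 5 = 5

5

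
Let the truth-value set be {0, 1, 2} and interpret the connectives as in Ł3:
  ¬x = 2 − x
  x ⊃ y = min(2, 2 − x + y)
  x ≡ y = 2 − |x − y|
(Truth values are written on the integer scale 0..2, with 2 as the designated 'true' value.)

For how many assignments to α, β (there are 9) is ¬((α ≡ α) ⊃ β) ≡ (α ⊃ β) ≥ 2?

2

α = 0, β = 0 ↦ 2  ≥
α = 0, β = 1 ↦ 1  <
α = 0, β = 2 ↦ 0  <
α = 1, β = 0 ↦ 1  <
α = 1, β = 1 ↦ 1  <
α = 1, β = 2 ↦ 0  <
α = 2, β = 0 ↦ 0  <
α = 2, β = 1 ↦ 2  ≥
α = 2, β = 2 ↦ 0  <
So 2 of the 9 assignments meet the threshold.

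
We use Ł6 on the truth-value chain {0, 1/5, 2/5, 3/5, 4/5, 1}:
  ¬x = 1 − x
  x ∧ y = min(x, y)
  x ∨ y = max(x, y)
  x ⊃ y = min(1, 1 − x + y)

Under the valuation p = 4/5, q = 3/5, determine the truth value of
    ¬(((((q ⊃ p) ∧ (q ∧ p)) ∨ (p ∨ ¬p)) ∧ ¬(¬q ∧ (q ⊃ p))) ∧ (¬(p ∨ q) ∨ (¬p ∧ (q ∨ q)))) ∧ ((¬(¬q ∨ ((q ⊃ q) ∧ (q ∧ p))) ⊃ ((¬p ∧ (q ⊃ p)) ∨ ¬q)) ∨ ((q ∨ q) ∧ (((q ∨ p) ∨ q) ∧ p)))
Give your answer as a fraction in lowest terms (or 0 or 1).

4/5

q ⊃ p = 3/5 ⊃ 4/5 = 1
q ∧ p = 3/5 ∧ 4/5 = 3/5
(q ⊃ p) ∧ (q ∧ p) = 1 ∧ 3/5 = 3/5
¬p = ¬4/5 = 1/5
p ∨ ¬p = 4/5 ∨ 1/5 = 4/5
((q ⊃ p) ∧ (q ∧ p)) ∨ (p ∨ ¬p) = 3/5 ∨ 4/5 = 4/5
¬q = ¬3/5 = 2/5
q ⊃ p = 3/5 ⊃ 4/5 = 1
¬q ∧ (q ⊃ p) = 2/5 ∧ 1 = 2/5
¬(¬q ∧ (q ⊃ p)) = ¬2/5 = 3/5
(((q ⊃ p) ∧ (q ∧ p)) ∨ (p ∨ ¬p)) ∧ ¬(¬q ∧ (q ⊃ p)) = 4/5 ∧ 3/5 = 3/5
p ∨ q = 4/5 ∨ 3/5 = 4/5
¬(p ∨ q) = ¬4/5 = 1/5
¬p = ¬4/5 = 1/5
q ∨ q = 3/5 ∨ 3/5 = 3/5
¬p ∧ (q ∨ q) = 1/5 ∧ 3/5 = 1/5
¬(p ∨ q) ∨ (¬p ∧ (q ∨ q)) = 1/5 ∨ 1/5 = 1/5
((((q ⊃ p) ∧ (q ∧ p)) ∨ (p ∨ ¬p)) ∧ ¬(¬q ∧ (q ⊃ p))) ∧ (¬(p ∨ q) ∨ (¬p ∧ (q ∨ q))) = 3/5 ∧ 1/5 = 1/5
¬(((((q ⊃ p) ∧ (q ∧ p)) ∨ (p ∨ ¬p)) ∧ ¬(¬q ∧ (q ⊃ p))) ∧ (¬(p ∨ q) ∨ (¬p ∧ (q ∨ q)))) = ¬1/5 = 4/5
¬q = ¬3/5 = 2/5
q ⊃ q = 3/5 ⊃ 3/5 = 1
q ∧ p = 3/5 ∧ 4/5 = 3/5
(q ⊃ q) ∧ (q ∧ p) = 1 ∧ 3/5 = 3/5
¬q ∨ ((q ⊃ q) ∧ (q ∧ p)) = 2/5 ∨ 3/5 = 3/5
¬(¬q ∨ ((q ⊃ q) ∧ (q ∧ p))) = ¬3/5 = 2/5
¬p = ¬4/5 = 1/5
q ⊃ p = 3/5 ⊃ 4/5 = 1
¬p ∧ (q ⊃ p) = 1/5 ∧ 1 = 1/5
¬q = ¬3/5 = 2/5
(¬p ∧ (q ⊃ p)) ∨ ¬q = 1/5 ∨ 2/5 = 2/5
¬(¬q ∨ ((q ⊃ q) ∧ (q ∧ p))) ⊃ ((¬p ∧ (q ⊃ p)) ∨ ¬q) = 2/5 ⊃ 2/5 = 1
q ∨ q = 3/5 ∨ 3/5 = 3/5
q ∨ p = 3/5 ∨ 4/5 = 4/5
(q ∨ p) ∨ q = 4/5 ∨ 3/5 = 4/5
((q ∨ p) ∨ q) ∧ p = 4/5 ∧ 4/5 = 4/5
(q ∨ q) ∧ (((q ∨ p) ∨ q) ∧ p) = 3/5 ∧ 4/5 = 3/5
(¬(¬q ∨ ((q ⊃ q) ∧ (q ∧ p))) ⊃ ((¬p ∧ (q ⊃ p)) ∨ ¬q)) ∨ ((q ∨ q) ∧ (((q ∨ p) ∨ q) ∧ p)) = 1 ∨ 3/5 = 1
¬(((((q ⊃ p) ∧ (q ∧ p)) ∨ (p ∨ ¬p)) ∧ ¬(¬q ∧ (q ⊃ p))) ∧ (¬(p ∨ q) ∨ (¬p ∧ (q ∨ q)))) ∧ ((¬(¬q ∨ ((q ⊃ q) ∧ (q ∧ p))) ⊃ ((¬p ∧ (q ⊃ p)) ∨ ¬q)) ∨ ((q ∨ q) ∧ (((q ∨ p) ∨ q) ∧ p))) = 4/5 ∧ 1 = 4/5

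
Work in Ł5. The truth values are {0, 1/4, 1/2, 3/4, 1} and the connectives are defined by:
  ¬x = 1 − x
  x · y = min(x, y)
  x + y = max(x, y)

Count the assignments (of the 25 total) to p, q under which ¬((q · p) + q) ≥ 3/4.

value 1: 5 assignments (counts)
value 3/4: 5 assignments (counts)
value 1/2: 5 assignments
value 1/4: 5 assignments
value 0: 5 assignments
So 10 of the 25 assignments meet the threshold.

10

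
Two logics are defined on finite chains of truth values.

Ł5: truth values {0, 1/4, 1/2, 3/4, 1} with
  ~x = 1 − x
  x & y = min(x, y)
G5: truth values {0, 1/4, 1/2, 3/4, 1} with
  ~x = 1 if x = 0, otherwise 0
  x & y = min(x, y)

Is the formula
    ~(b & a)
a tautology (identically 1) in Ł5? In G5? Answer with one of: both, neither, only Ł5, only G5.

neither

In Ł5: at a = 1/4, b = 1/4 the value is 3/4 — not a tautology.
In G5: at a = 1/4, b = 1/4 the value is 0 — not a tautology.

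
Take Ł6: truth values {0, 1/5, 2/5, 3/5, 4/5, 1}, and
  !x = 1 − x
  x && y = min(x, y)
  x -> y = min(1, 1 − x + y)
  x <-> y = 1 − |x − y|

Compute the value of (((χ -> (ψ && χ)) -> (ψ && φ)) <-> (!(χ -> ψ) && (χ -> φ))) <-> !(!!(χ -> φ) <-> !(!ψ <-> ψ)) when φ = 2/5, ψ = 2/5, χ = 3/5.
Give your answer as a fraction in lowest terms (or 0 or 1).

ψ && χ = 2/5 && 3/5 = 2/5
χ -> (ψ && χ) = 3/5 -> 2/5 = 4/5
ψ && φ = 2/5 && 2/5 = 2/5
(χ -> (ψ && χ)) -> (ψ && φ) = 4/5 -> 2/5 = 3/5
χ -> ψ = 3/5 -> 2/5 = 4/5
!(χ -> ψ) = !4/5 = 1/5
χ -> φ = 3/5 -> 2/5 = 4/5
!(χ -> ψ) && (χ -> φ) = 1/5 && 4/5 = 1/5
((χ -> (ψ && χ)) -> (ψ && φ)) <-> (!(χ -> ψ) && (χ -> φ)) = 3/5 <-> 1/5 = 3/5
χ -> φ = 3/5 -> 2/5 = 4/5
!(χ -> φ) = !4/5 = 1/5
!!(χ -> φ) = !1/5 = 4/5
!ψ = !2/5 = 3/5
!ψ <-> ψ = 3/5 <-> 2/5 = 4/5
!(!ψ <-> ψ) = !4/5 = 1/5
!!(χ -> φ) <-> !(!ψ <-> ψ) = 4/5 <-> 1/5 = 2/5
!(!!(χ -> φ) <-> !(!ψ <-> ψ)) = !2/5 = 3/5
(((χ -> (ψ && χ)) -> (ψ && φ)) <-> (!(χ -> ψ) && (χ -> φ))) <-> !(!!(χ -> φ) <-> !(!ψ <-> ψ)) = 3/5 <-> 3/5 = 1

1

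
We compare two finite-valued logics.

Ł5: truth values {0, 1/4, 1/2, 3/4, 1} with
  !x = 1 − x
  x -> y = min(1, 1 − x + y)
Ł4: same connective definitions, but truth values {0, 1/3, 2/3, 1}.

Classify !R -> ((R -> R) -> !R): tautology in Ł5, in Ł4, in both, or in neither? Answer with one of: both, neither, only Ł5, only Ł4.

In Ł5: every assignment gives 1 — tautology.
In Ł4: every assignment gives 1 — tautology.

both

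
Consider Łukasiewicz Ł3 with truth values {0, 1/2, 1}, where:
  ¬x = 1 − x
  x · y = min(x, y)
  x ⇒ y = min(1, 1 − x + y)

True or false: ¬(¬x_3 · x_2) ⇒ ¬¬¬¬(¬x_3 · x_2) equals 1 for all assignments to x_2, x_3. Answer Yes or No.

Counterexample: take x_2 = 0, x_3 = 0.
¬x_3 = ¬0 = 1
¬x_3 · x_2 = 1 · 0 = 0
¬(¬x_3 · x_2) = ¬0 = 1
¬x_3 = ¬0 = 1
¬x_3 · x_2 = 1 · 0 = 0
¬(¬x_3 · x_2) = ¬0 = 1
¬¬(¬x_3 · x_2) = ¬1 = 0
¬¬¬(¬x_3 · x_2) = ¬0 = 1
¬¬¬¬(¬x_3 · x_2) = ¬1 = 0
¬(¬x_3 · x_2) ⇒ ¬¬¬¬(¬x_3 · x_2) = 1 ⇒ 0 = 0
This gives 0 ≠ 1.

No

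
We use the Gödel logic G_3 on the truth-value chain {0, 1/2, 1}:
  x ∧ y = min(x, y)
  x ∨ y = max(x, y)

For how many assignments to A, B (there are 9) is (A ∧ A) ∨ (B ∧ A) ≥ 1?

A = 0, B = 0 ↦ 0  <
A = 0, B = 1/2 ↦ 0  <
A = 0, B = 1 ↦ 0  <
A = 1/2, B = 0 ↦ 1/2  <
A = 1/2, B = 1/2 ↦ 1/2  <
A = 1/2, B = 1 ↦ 1/2  <
A = 1, B = 0 ↦ 1  ≥
A = 1, B = 1/2 ↦ 1  ≥
A = 1, B = 1 ↦ 1  ≥
So 3 of the 9 assignments meet the threshold.

3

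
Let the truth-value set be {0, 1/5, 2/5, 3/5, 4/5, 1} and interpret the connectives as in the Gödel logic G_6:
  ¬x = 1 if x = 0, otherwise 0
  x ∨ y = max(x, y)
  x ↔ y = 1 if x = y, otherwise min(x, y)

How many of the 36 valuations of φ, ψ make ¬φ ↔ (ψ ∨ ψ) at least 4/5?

value 1: 6 assignments (counts)
value 4/5: 1 assignment (counts)
value 3/5: 1 assignment
value 2/5: 1 assignment
value 1/5: 1 assignment
value 0: 26 assignments
So 7 of the 36 assignments meet the threshold.

7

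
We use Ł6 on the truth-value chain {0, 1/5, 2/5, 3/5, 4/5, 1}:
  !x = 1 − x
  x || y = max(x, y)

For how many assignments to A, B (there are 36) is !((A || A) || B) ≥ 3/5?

9

value 1: 1 assignment (counts)
value 4/5: 3 assignments (counts)
value 3/5: 5 assignments (counts)
value 2/5: 7 assignments
value 1/5: 9 assignments
value 0: 11 assignments
So 9 of the 36 assignments meet the threshold.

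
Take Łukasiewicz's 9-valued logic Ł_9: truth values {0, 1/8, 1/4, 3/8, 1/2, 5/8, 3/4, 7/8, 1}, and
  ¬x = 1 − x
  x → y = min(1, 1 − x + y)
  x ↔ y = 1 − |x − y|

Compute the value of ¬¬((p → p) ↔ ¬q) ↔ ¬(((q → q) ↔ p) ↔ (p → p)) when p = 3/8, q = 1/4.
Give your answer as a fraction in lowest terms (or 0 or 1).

p → p = 3/8 → 3/8 = 1
¬q = ¬1/4 = 3/4
(p → p) ↔ ¬q = 1 ↔ 3/4 = 3/4
¬((p → p) ↔ ¬q) = ¬3/4 = 1/4
¬¬((p → p) ↔ ¬q) = ¬1/4 = 3/4
q → q = 1/4 → 1/4 = 1
(q → q) ↔ p = 1 ↔ 3/8 = 3/8
p → p = 3/8 → 3/8 = 1
((q → q) ↔ p) ↔ (p → p) = 3/8 ↔ 1 = 3/8
¬(((q → q) ↔ p) ↔ (p → p)) = ¬3/8 = 5/8
¬¬((p → p) ↔ ¬q) ↔ ¬(((q → q) ↔ p) ↔ (p → p)) = 3/4 ↔ 5/8 = 7/8

7/8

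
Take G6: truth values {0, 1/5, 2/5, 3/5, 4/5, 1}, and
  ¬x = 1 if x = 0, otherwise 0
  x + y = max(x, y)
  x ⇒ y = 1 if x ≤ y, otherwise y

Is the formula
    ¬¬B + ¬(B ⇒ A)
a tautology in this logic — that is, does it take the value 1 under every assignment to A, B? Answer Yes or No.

No

Counterexample: take A = 0, B = 0.
¬B = ¬0 = 1
¬¬B = ¬1 = 0
B ⇒ A = 0 ⇒ 0 = 1
¬(B ⇒ A) = ¬1 = 0
¬¬B + ¬(B ⇒ A) = 0 + 0 = 0
This gives 0 ≠ 1.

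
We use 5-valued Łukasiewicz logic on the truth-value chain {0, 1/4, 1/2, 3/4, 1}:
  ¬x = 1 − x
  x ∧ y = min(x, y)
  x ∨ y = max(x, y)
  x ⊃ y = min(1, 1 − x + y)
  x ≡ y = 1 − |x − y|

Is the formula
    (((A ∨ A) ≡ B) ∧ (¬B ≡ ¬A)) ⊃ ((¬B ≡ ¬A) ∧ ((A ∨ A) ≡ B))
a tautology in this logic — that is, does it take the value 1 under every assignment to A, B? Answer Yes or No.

Yes

At A = 0, B = 1/2, for instance:
A ∨ A = 0 ∨ 0 = 0
(A ∨ A) ≡ B = 0 ≡ 1/2 = 1/2
¬B = ¬1/2 = 1/2
¬A = ¬0 = 1
¬B ≡ ¬A = 1/2 ≡ 1 = 1/2
((A ∨ A) ≡ B) ∧ (¬B ≡ ¬A) = 1/2 ∧ 1/2 = 1/2
(¬B ≡ ¬A) ∧ ((A ∨ A) ≡ B) = 1/2 ∧ 1/2 = 1/2
(((A ∨ A) ≡ B) ∧ (¬B ≡ ¬A)) ⊃ ((¬B ≡ ¬A) ∧ ((A ∨ A) ≡ B)) = 1/2 ⊃ 1/2 = 1
and checking the remaining 24 assignments likewise gives ≥ 1 in every case.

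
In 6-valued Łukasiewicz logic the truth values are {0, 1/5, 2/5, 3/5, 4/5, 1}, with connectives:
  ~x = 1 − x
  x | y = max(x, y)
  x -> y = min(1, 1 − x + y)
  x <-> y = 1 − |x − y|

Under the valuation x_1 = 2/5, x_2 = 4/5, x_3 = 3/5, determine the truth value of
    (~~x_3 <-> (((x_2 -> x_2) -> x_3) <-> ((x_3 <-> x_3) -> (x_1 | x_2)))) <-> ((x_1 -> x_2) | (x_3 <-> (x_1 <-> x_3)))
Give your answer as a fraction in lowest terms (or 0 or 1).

~x_3 = ~3/5 = 2/5
~~x_3 = ~2/5 = 3/5
x_2 -> x_2 = 4/5 -> 4/5 = 1
(x_2 -> x_2) -> x_3 = 1 -> 3/5 = 3/5
x_3 <-> x_3 = 3/5 <-> 3/5 = 1
x_1 | x_2 = 2/5 | 4/5 = 4/5
(x_3 <-> x_3) -> (x_1 | x_2) = 1 -> 4/5 = 4/5
((x_2 -> x_2) -> x_3) <-> ((x_3 <-> x_3) -> (x_1 | x_2)) = 3/5 <-> 4/5 = 4/5
~~x_3 <-> (((x_2 -> x_2) -> x_3) <-> ((x_3 <-> x_3) -> (x_1 | x_2))) = 3/5 <-> 4/5 = 4/5
x_1 -> x_2 = 2/5 -> 4/5 = 1
x_1 <-> x_3 = 2/5 <-> 3/5 = 4/5
x_3 <-> (x_1 <-> x_3) = 3/5 <-> 4/5 = 4/5
(x_1 -> x_2) | (x_3 <-> (x_1 <-> x_3)) = 1 | 4/5 = 1
(~~x_3 <-> (((x_2 -> x_2) -> x_3) <-> ((x_3 <-> x_3) -> (x_1 | x_2)))) <-> ((x_1 -> x_2) | (x_3 <-> (x_1 <-> x_3))) = 4/5 <-> 1 = 4/5

4/5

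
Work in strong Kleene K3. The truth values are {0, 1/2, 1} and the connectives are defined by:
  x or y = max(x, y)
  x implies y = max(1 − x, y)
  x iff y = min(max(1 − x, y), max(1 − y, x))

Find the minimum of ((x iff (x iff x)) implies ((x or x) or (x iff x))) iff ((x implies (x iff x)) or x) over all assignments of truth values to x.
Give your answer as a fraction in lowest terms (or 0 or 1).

Take x = 1/2:
x iff x = 1/2 iff 1/2 = 1/2
x iff (x iff x) = 1/2 iff 1/2 = 1/2
x or x = 1/2 or 1/2 = 1/2
x iff x = 1/2 iff 1/2 = 1/2
(x or x) or (x iff x) = 1/2 or 1/2 = 1/2
(x iff (x iff x)) implies ((x or x) or (x iff x)) = 1/2 implies 1/2 = 1/2
x iff x = 1/2 iff 1/2 = 1/2
x implies (x iff x) = 1/2 implies 1/2 = 1/2
(x implies (x iff x)) or x = 1/2 or 1/2 = 1/2
((x iff (x iff x)) implies ((x or x) or (x iff x))) iff ((x implies (x iff x)) or x) = 1/2 iff 1/2 = 1/2
No assignment yields a value below 1/2, so this is the minimum.

1/2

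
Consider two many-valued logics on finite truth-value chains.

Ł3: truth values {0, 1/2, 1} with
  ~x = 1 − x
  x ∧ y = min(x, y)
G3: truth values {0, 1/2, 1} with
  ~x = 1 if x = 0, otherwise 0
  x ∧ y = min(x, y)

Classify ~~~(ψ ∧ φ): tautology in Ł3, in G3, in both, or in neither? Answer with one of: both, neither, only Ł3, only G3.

In Ł3: at φ = 1/2, ψ = 1/2 the value is 1/2 — not a tautology.
In G3: at φ = 1/2, ψ = 1/2 the value is 0 — not a tautology.

neither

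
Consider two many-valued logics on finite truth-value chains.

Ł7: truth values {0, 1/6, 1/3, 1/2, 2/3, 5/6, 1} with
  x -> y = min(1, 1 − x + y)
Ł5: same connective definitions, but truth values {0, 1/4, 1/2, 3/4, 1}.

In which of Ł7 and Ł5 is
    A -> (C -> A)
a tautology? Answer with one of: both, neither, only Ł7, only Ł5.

In Ł7: every assignment gives 1 — tautology.
In Ł5: every assignment gives 1 — tautology.

both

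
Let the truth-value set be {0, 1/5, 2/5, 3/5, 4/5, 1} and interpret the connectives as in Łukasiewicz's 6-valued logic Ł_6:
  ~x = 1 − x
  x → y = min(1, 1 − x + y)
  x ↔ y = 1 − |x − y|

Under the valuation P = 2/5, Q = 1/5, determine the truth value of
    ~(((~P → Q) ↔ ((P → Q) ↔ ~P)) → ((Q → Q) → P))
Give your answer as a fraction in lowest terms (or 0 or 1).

~P = ~2/5 = 3/5
~P → Q = 3/5 → 1/5 = 3/5
P → Q = 2/5 → 1/5 = 4/5
~P = ~2/5 = 3/5
(P → Q) ↔ ~P = 4/5 ↔ 3/5 = 4/5
(~P → Q) ↔ ((P → Q) ↔ ~P) = 3/5 ↔ 4/5 = 4/5
Q → Q = 1/5 → 1/5 = 1
(Q → Q) → P = 1 → 2/5 = 2/5
((~P → Q) ↔ ((P → Q) ↔ ~P)) → ((Q → Q) → P) = 4/5 → 2/5 = 3/5
~(((~P → Q) ↔ ((P → Q) ↔ ~P)) → ((Q → Q) → P)) = ~3/5 = 2/5

2/5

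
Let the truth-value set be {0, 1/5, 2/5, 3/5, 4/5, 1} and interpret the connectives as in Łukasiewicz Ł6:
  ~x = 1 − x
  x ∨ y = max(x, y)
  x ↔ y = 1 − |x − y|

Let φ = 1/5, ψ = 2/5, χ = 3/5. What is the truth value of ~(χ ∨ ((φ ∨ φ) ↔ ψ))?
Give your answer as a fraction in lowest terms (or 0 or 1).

φ ∨ φ = 1/5 ∨ 1/5 = 1/5
(φ ∨ φ) ↔ ψ = 1/5 ↔ 2/5 = 4/5
χ ∨ ((φ ∨ φ) ↔ ψ) = 3/5 ∨ 4/5 = 4/5
~(χ ∨ ((φ ∨ φ) ↔ ψ)) = ~4/5 = 1/5

1/5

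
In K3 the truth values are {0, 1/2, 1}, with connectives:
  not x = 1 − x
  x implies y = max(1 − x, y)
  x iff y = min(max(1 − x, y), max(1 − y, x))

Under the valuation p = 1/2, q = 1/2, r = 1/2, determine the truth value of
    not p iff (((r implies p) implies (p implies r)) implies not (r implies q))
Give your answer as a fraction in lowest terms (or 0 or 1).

1/2

not p = not 1/2 = 1/2
r implies p = 1/2 implies 1/2 = 1/2
p implies r = 1/2 implies 1/2 = 1/2
(r implies p) implies (p implies r) = 1/2 implies 1/2 = 1/2
r implies q = 1/2 implies 1/2 = 1/2
not (r implies q) = not 1/2 = 1/2
((r implies p) implies (p implies r)) implies not (r implies q) = 1/2 implies 1/2 = 1/2
not p iff (((r implies p) implies (p implies r)) implies not (r implies q)) = 1/2 iff 1/2 = 1/2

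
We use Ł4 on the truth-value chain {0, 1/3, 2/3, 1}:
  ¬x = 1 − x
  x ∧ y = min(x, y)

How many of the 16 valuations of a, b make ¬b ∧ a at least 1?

a = 0, b = 0 ↦ 0  <
a = 0, b = 1/3 ↦ 0  <
a = 0, b = 2/3 ↦ 0  <
a = 0, b = 1 ↦ 0  <
a = 1/3, b = 0 ↦ 1/3  <
a = 1/3, b = 1/3 ↦ 1/3  <
a = 1/3, b = 2/3 ↦ 1/3  <
a = 1/3, b = 1 ↦ 0  <
a = 2/3, b = 0 ↦ 2/3  <
a = 2/3, b = 1/3 ↦ 2/3  <
a = 2/3, b = 2/3 ↦ 1/3  <
a = 2/3, b = 1 ↦ 0  <
a = 1, b = 0 ↦ 1  ≥
a = 1, b = 1/3 ↦ 2/3  <
a = 1, b = 2/3 ↦ 1/3  <
a = 1, b = 1 ↦ 0  <
So 1 of the 16 assignments meets the threshold.

1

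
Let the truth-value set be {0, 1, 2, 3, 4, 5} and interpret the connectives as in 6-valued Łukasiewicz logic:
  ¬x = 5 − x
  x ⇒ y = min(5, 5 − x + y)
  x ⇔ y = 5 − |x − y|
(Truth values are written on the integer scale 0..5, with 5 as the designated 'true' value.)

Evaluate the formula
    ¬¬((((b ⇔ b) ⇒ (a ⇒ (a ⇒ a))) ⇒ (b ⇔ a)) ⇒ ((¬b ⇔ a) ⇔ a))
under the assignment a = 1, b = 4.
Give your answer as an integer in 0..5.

4

b ⇔ b = 4 ⇔ 4 = 5
a ⇒ a = 1 ⇒ 1 = 5
a ⇒ (a ⇒ a) = 1 ⇒ 5 = 5
(b ⇔ b) ⇒ (a ⇒ (a ⇒ a)) = 5 ⇒ 5 = 5
b ⇔ a = 4 ⇔ 1 = 2
((b ⇔ b) ⇒ (a ⇒ (a ⇒ a))) ⇒ (b ⇔ a) = 5 ⇒ 2 = 2
¬b = ¬4 = 1
¬b ⇔ a = 1 ⇔ 1 = 5
(¬b ⇔ a) ⇔ a = 5 ⇔ 1 = 1
(((b ⇔ b) ⇒ (a ⇒ (a ⇒ a))) ⇒ (b ⇔ a)) ⇒ ((¬b ⇔ a) ⇔ a) = 2 ⇒ 1 = 4
¬((((b ⇔ b) ⇒ (a ⇒ (a ⇒ a))) ⇒ (b ⇔ a)) ⇒ ((¬b ⇔ a) ⇔ a)) = ¬4 = 1
¬¬((((b ⇔ b) ⇒ (a ⇒ (a ⇒ a))) ⇒ (b ⇔ a)) ⇒ ((¬b ⇔ a) ⇔ a)) = ¬1 = 4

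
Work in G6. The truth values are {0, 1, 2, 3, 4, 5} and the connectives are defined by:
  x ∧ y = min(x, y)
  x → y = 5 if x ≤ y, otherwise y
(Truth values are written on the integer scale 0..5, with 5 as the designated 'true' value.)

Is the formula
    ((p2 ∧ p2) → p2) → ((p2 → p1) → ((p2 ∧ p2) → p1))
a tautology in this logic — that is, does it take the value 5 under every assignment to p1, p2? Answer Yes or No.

At p1 = 1, p2 = 3, for instance:
p2 ∧ p2 = 3 ∧ 3 = 3
(p2 ∧ p2) → p2 = 3 → 3 = 5
p2 → p1 = 3 → 1 = 1
(p2 ∧ p2) → p1 = 3 → 1 = 1
(p2 → p1) → ((p2 ∧ p2) → p1) = 1 → 1 = 5
((p2 ∧ p2) → p2) → ((p2 → p1) → ((p2 ∧ p2) → p1)) = 5 → 5 = 5
and checking the remaining 35 assignments likewise gives ≥ 5 in every case.

Yes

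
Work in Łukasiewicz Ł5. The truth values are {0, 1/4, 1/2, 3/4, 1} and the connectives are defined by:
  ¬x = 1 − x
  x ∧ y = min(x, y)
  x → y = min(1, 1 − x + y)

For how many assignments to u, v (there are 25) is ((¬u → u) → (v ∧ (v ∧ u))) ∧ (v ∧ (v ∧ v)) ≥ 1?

2

value 1: 2 assignments (counts)
value 3/4: 6 assignments
value 1/2: 7 assignments
value 1/4: 5 assignments
value 0: 5 assignments
So 2 of the 25 assignments meet the threshold.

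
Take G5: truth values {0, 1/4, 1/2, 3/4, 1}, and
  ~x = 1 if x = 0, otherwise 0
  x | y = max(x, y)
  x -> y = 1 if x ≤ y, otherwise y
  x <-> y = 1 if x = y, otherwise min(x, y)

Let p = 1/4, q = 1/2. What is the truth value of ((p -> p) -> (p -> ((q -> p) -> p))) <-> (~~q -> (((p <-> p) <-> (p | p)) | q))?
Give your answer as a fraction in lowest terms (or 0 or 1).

p -> p = 1/4 -> 1/4 = 1
q -> p = 1/2 -> 1/4 = 1/4
(q -> p) -> p = 1/4 -> 1/4 = 1
p -> ((q -> p) -> p) = 1/4 -> 1 = 1
(p -> p) -> (p -> ((q -> p) -> p)) = 1 -> 1 = 1
~q = ~1/2 = 0
~~q = ~0 = 1
p <-> p = 1/4 <-> 1/4 = 1
p | p = 1/4 | 1/4 = 1/4
(p <-> p) <-> (p | p) = 1 <-> 1/4 = 1/4
((p <-> p) <-> (p | p)) | q = 1/4 | 1/2 = 1/2
~~q -> (((p <-> p) <-> (p | p)) | q) = 1 -> 1/2 = 1/2
((p -> p) -> (p -> ((q -> p) -> p))) <-> (~~q -> (((p <-> p) <-> (p | p)) | q)) = 1 <-> 1/2 = 1/2

1/2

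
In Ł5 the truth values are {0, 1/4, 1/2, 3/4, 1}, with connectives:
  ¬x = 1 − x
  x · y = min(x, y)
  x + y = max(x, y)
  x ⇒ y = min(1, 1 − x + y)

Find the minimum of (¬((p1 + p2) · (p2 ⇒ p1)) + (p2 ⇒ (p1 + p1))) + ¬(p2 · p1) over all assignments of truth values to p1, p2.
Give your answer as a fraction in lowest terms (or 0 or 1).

Take p1 = 1/2, p2 = 1:
p1 + p2 = 1/2 + 1 = 1
p2 ⇒ p1 = 1 ⇒ 1/2 = 1/2
(p1 + p2) · (p2 ⇒ p1) = 1 · 1/2 = 1/2
¬((p1 + p2) · (p2 ⇒ p1)) = ¬1/2 = 1/2
p1 + p1 = 1/2 + 1/2 = 1/2
p2 ⇒ (p1 + p1) = 1 ⇒ 1/2 = 1/2
¬((p1 + p2) · (p2 ⇒ p1)) + (p2 ⇒ (p1 + p1)) = 1/2 + 1/2 = 1/2
p2 · p1 = 1 · 1/2 = 1/2
¬(p2 · p1) = ¬1/2 = 1/2
(¬((p1 + p2) · (p2 ⇒ p1)) + (p2 ⇒ (p1 + p1))) + ¬(p2 · p1) = 1/2 + 1/2 = 1/2
No assignment yields a value below 1/2, so this is the minimum.

1/2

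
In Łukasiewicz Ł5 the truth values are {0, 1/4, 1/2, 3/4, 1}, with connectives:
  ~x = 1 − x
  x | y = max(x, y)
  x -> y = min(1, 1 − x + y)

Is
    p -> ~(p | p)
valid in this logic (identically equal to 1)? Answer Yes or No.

No

Counterexample: take p = 3/4.
p | p = 3/4 | 3/4 = 3/4
~(p | p) = ~3/4 = 1/4
p -> ~(p | p) = 3/4 -> 1/4 = 1/2
This gives 1/2 ≠ 1.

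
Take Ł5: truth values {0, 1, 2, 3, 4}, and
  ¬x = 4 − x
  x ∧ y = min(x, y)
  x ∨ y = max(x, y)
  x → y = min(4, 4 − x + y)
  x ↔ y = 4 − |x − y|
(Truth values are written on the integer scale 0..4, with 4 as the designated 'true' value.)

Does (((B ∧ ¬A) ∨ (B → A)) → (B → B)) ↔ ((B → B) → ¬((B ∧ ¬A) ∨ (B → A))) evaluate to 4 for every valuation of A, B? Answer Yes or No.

No

Counterexample: take A = 0, B = 0.
¬A = ¬0 = 4
B ∧ ¬A = 0 ∧ 4 = 0
B → A = 0 → 0 = 4
(B ∧ ¬A) ∨ (B → A) = 0 ∨ 4 = 4
B → B = 0 → 0 = 4
((B ∧ ¬A) ∨ (B → A)) → (B → B) = 4 → 4 = 4
B → B = 0 → 0 = 4
¬A = ¬0 = 4
B ∧ ¬A = 0 ∧ 4 = 0
B → A = 0 → 0 = 4
(B ∧ ¬A) ∨ (B → A) = 0 ∨ 4 = 4
¬((B ∧ ¬A) ∨ (B → A)) = ¬4 = 0
(B → B) → ¬((B ∧ ¬A) ∨ (B → A)) = 4 → 0 = 0
(((B ∧ ¬A) ∨ (B → A)) → (B → B)) ↔ ((B → B) → ¬((B ∧ ¬A) ∨ (B → A))) = 4 ↔ 0 = 0
This gives 0 ≠ 4.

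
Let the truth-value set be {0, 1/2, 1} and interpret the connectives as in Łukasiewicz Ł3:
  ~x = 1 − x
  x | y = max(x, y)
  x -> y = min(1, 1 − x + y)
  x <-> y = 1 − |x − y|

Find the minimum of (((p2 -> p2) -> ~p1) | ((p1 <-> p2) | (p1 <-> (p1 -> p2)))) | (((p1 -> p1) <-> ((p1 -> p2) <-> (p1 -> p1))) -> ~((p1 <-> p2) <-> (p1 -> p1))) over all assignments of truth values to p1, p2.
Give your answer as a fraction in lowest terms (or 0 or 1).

1/2

Take p1 = 1/2, p2 = 1:
p2 -> p2 = 1 -> 1 = 1
~p1 = ~1/2 = 1/2
(p2 -> p2) -> ~p1 = 1 -> 1/2 = 1/2
p1 <-> p2 = 1/2 <-> 1 = 1/2
p1 -> p2 = 1/2 -> 1 = 1
p1 <-> (p1 -> p2) = 1/2 <-> 1 = 1/2
(p1 <-> p2) | (p1 <-> (p1 -> p2)) = 1/2 | 1/2 = 1/2
((p2 -> p2) -> ~p1) | ((p1 <-> p2) | (p1 <-> (p1 -> p2))) = 1/2 | 1/2 = 1/2
p1 -> p1 = 1/2 -> 1/2 = 1
p1 -> p2 = 1/2 -> 1 = 1
p1 -> p1 = 1/2 -> 1/2 = 1
(p1 -> p2) <-> (p1 -> p1) = 1 <-> 1 = 1
(p1 -> p1) <-> ((p1 -> p2) <-> (p1 -> p1)) = 1 <-> 1 = 1
p1 <-> p2 = 1/2 <-> 1 = 1/2
p1 -> p1 = 1/2 -> 1/2 = 1
(p1 <-> p2) <-> (p1 -> p1) = 1/2 <-> 1 = 1/2
~((p1 <-> p2) <-> (p1 -> p1)) = ~1/2 = 1/2
((p1 -> p1) <-> ((p1 -> p2) <-> (p1 -> p1))) -> ~((p1 <-> p2) <-> (p1 -> p1)) = 1 -> 1/2 = 1/2
(((p2 -> p2) -> ~p1) | ((p1 <-> p2) | (p1 <-> (p1 -> p2)))) | (((p1 -> p1) <-> ((p1 -> p2) <-> (p1 -> p1))) -> ~((p1 <-> p2) <-> (p1 -> p1))) = 1/2 | 1/2 = 1/2
No assignment yields a value below 1/2, so this is the minimum.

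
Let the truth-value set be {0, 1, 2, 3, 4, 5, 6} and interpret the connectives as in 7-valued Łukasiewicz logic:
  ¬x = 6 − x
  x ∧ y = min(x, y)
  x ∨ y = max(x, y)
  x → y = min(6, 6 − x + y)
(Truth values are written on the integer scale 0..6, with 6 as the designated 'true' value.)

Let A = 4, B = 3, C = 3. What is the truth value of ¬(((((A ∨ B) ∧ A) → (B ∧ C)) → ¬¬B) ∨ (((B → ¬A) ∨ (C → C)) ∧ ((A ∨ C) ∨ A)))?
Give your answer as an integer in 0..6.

2

A ∨ B = 4 ∨ 3 = 4
(A ∨ B) ∧ A = 4 ∧ 4 = 4
B ∧ C = 3 ∧ 3 = 3
((A ∨ B) ∧ A) → (B ∧ C) = 4 → 3 = 5
¬B = ¬3 = 3
¬¬B = ¬3 = 3
(((A ∨ B) ∧ A) → (B ∧ C)) → ¬¬B = 5 → 3 = 4
¬A = ¬4 = 2
B → ¬A = 3 → 2 = 5
C → C = 3 → 3 = 6
(B → ¬A) ∨ (C → C) = 5 ∨ 6 = 6
A ∨ C = 4 ∨ 3 = 4
(A ∨ C) ∨ A = 4 ∨ 4 = 4
((B → ¬A) ∨ (C → C)) ∧ ((A ∨ C) ∨ A) = 6 ∧ 4 = 4
((((A ∨ B) ∧ A) → (B ∧ C)) → ¬¬B) ∨ (((B → ¬A) ∨ (C → C)) ∧ ((A ∨ C) ∨ A)) = 4 ∨ 4 = 4
¬(((((A ∨ B) ∧ A) → (B ∧ C)) → ¬¬B) ∨ (((B → ¬A) ∨ (C → C)) ∧ ((A ∨ C) ∨ A))) = ¬4 = 2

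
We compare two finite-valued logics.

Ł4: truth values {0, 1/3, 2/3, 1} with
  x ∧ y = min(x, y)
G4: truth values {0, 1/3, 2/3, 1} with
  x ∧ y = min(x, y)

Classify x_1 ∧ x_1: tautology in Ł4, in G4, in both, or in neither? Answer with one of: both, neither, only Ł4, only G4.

neither

In Ł4: at x_1 = 0 the value is 0 — not a tautology.
In G4: at x_1 = 0 the value is 0 — not a tautology.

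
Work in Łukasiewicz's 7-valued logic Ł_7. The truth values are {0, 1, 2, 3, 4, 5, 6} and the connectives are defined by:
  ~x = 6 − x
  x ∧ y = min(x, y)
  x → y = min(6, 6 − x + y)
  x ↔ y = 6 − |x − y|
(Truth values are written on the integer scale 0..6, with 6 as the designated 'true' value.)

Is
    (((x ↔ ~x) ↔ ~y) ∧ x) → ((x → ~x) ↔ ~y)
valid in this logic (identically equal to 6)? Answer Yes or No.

No

Counterexample: take x = 1, y = 6.
~x = ~1 = 5
x ↔ ~x = 1 ↔ 5 = 2
~y = ~6 = 0
(x ↔ ~x) ↔ ~y = 2 ↔ 0 = 4
((x ↔ ~x) ↔ ~y) ∧ x = 4 ∧ 1 = 1
~x = ~1 = 5
x → ~x = 1 → 5 = 6
~y = ~6 = 0
(x → ~x) ↔ ~y = 6 ↔ 0 = 0
(((x ↔ ~x) ↔ ~y) ∧ x) → ((x → ~x) ↔ ~y) = 1 → 0 = 5
This gives 5 ≠ 6.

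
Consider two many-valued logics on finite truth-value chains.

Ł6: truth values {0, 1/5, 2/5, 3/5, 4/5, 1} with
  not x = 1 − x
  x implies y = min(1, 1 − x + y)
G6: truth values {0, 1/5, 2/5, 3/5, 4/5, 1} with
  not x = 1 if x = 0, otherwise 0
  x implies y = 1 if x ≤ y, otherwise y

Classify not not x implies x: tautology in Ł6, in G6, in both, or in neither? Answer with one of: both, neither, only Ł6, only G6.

In Ł6: every assignment gives 1 — tautology.
In G6: at x = 1/5 the value is 1/5 — not a tautology.

only Ł6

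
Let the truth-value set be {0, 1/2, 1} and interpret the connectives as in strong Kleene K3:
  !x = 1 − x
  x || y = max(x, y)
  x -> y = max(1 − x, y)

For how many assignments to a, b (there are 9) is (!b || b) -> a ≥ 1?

a = 0, b = 0 ↦ 0  <
a = 0, b = 1/2 ↦ 1/2  <
a = 0, b = 1 ↦ 0  <
a = 1/2, b = 0 ↦ 1/2  <
a = 1/2, b = 1/2 ↦ 1/2  <
a = 1/2, b = 1 ↦ 1/2  <
a = 1, b = 0 ↦ 1  ≥
a = 1, b = 1/2 ↦ 1  ≥
a = 1, b = 1 ↦ 1  ≥
So 3 of the 9 assignments meet the threshold.

3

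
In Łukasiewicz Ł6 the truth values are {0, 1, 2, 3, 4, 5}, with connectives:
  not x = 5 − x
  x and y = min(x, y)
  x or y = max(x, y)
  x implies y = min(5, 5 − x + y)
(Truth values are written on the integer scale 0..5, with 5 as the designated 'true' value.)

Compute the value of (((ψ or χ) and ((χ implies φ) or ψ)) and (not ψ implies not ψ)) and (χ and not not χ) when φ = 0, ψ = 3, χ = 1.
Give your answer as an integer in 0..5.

1

ψ or χ = 3 or 1 = 3
χ implies φ = 1 implies 0 = 4
(χ implies φ) or ψ = 4 or 3 = 4
(ψ or χ) and ((χ implies φ) or ψ) = 3 and 4 = 3
not ψ = not 3 = 2
not ψ = not 3 = 2
not ψ implies not ψ = 2 implies 2 = 5
((ψ or χ) and ((χ implies φ) or ψ)) and (not ψ implies not ψ) = 3 and 5 = 3
not χ = not 1 = 4
not not χ = not 4 = 1
χ and not not χ = 1 and 1 = 1
(((ψ or χ) and ((χ implies φ) or ψ)) and (not ψ implies not ψ)) and (χ and not not χ) = 3 and 1 = 1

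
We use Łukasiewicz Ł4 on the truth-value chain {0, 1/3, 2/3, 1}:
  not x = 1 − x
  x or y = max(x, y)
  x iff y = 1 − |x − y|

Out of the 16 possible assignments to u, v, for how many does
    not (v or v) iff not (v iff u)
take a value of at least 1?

5

u = 0, v = 0 ↦ 0  <
u = 0, v = 1/3 ↦ 2/3  <
u = 0, v = 2/3 ↦ 2/3  <
u = 0, v = 1 ↦ 0  <
u = 1/3, v = 0 ↦ 1/3  <
u = 1/3, v = 1/3 ↦ 1/3  <
u = 1/3, v = 2/3 ↦ 1  ≥
u = 1/3, v = 1 ↦ 1/3  <
u = 2/3, v = 0 ↦ 2/3  <
u = 2/3, v = 1/3 ↦ 2/3  <
u = 2/3, v = 2/3 ↦ 2/3  <
u = 2/3, v = 1 ↦ 2/3  <
u = 1, v = 0 ↦ 1  ≥
u = 1, v = 1/3 ↦ 1  ≥
u = 1, v = 2/3 ↦ 1  ≥
u = 1, v = 1 ↦ 1  ≥
So 5 of the 16 assignments meet the threshold.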